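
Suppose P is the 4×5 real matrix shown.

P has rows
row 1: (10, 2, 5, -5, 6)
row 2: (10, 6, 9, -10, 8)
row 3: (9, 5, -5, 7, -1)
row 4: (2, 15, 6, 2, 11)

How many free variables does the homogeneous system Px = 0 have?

1

Row reduce to echelon form.
R2 ← R2 − R1: [0, 4, 4, -5, 2]
R3 ← R3 − (9/10)·R1: [0, 16/5, -19/2, 23/2, -32/5]
R4 ← R4 − (1/5)·R1: [0, 73/5, 5, 3, 49/5]
R3 ← R3 − (4/5)·R2: [0, 0, -127/10, 31/2, -8]
R4 ← R4 − (73/20)·R2: [0, 0, -48/5, 85/4, 5/2]
R4 ← R4 − (96/127)·R3: [0, 0, 0, 4843/508, 2171/254]
4 nonzero rows, so rank(P) = 4.
P has 5 columns; by rank–nullity, nullity = 5 − 4 = 1.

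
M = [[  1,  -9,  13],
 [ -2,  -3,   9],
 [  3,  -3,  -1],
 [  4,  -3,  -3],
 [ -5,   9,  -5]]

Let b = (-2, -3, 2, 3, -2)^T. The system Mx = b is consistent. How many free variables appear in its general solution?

1

Row reduce the augmented matrix [M | b].
R2 ← R2 + (2)·R1: [0, -21, 35, -7]
R3 ← R3 − (3)·R1: [0, 24, -40, 8]
R4 ← R4 − (4)·R1: [0, 33, -55, 11]
R5 ← R5 + (5)·R1: [0, -36, 60, -12]
R3 ← R3 + (8/7)·R2: [0, 0, 0, 0]
R4 ← R4 + (11/7)·R2: [0, 0, 0, 0]
R5 ← R5 − (12/7)·R2: [0, 0, 0, 0]
The echelon form has 2 nonzero rows, and every pivot lies in the first 3 columns, so rank(M) = rank([M|b]) = 2.
The system is consistent.
Free variables = (unknowns) − (rank) = 3 − 2 = 1.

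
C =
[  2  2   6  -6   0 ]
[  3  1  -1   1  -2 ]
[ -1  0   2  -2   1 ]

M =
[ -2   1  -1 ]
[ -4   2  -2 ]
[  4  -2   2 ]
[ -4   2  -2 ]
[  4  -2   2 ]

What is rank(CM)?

First compute CM:
[[ 36, -18,  18],
 [-26,  13, -13],
 [ 22, -11,  11]]
Now row reduce the product.
R2 ← R2 + (13/18)·R1: [0, 0, 0]
R3 ← R3 − (11/18)·R1: [0, 0, 0]
1 nonzero row, so rank(CM) = 1.

1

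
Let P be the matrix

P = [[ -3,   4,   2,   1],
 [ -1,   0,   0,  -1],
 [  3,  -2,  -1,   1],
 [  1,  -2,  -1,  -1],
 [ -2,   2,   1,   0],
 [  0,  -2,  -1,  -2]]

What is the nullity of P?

2

Row reduce to echelon form.
R2 ← R2 − (1/3)·R1: [0, -4/3, -2/3, -4/3]
R3 ← R3 + R1: [0, 2, 1, 2]
R4 ← R4 + (1/3)·R1: [0, -2/3, -1/3, -2/3]
R5 ← R5 − (2/3)·R1: [0, -2/3, -1/3, -2/3]
R3 ← R3 + (3/2)·R2: [0, 0, 0, 0]
R4 ← R4 − (1/2)·R2: [0, 0, 0, 0]
R5 ← R5 − (1/2)·R2: [0, 0, 0, 0]
R6 ← R6 − (3/2)·R2: [0, 0, 0, 0]
2 nonzero rows, so rank(P) = 2.
P has 4 columns; by rank–nullity, nullity = 4 − 2 = 2.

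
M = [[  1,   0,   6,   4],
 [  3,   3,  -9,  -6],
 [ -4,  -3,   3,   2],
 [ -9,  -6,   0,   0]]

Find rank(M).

2

Row reduce to echelon form.
R2 ← R2 − (3)·R1: [0, 3, -27, -18]
R3 ← R3 + (4)·R1: [0, -3, 27, 18]
R4 ← R4 + (9)·R1: [0, -6, 54, 36]
R3 ← R3 + R2: [0, 0, 0, 0]
R4 ← R4 + (2)·R2: [0, 0, 0, 0]
Echelon form has 2 nonzero rows, so rank(M) = 2.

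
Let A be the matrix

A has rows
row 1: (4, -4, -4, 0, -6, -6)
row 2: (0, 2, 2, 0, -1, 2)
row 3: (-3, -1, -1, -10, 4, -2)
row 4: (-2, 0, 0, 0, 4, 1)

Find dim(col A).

Row reduce to echelon form.
R3 ← R3 + (3/4)·R1: [0, -4, -4, -10, -1/2, -13/2]
R4 ← R4 + (1/2)·R1: [0, -2, -2, 0, 1, -2]
R3 ← R3 + (2)·R2: [0, 0, 0, -10, -5/2, -5/2]
R4 ← R4 + R2: [0, 0, 0, 0, 0, 0]
Echelon form has 3 nonzero rows, so rank(A) = 3.
The column space has dimension equal to the rank: 3.

3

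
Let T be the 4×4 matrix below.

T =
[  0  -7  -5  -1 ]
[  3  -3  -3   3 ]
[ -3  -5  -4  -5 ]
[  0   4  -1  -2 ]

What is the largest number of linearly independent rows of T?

Row reduce to echelon form.
Swap R1 ↔ R2
R3 ← R3 + R1: [0, -8, -7, -2]
R3 ← R3 − (8/7)·R2: [0, 0, -9/7, -6/7]
R4 ← R4 + (4/7)·R2: [0, 0, -27/7, -18/7]
R4 ← R4 − (3)·R3: [0, 0, 0, 0]
Echelon form has 3 nonzero rows, so rank(T) = 3.
The rank gives the maximum number of linearly independent rows: 3.

3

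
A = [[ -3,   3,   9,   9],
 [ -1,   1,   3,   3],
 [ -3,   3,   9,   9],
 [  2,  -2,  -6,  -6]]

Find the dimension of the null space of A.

Row reduce to echelon form.
R2 ← R2 − (1/3)·R1: [0, 0, 0, 0]
R3 ← R3 − R1: [0, 0, 0, 0]
R4 ← R4 + (2/3)·R1: [0, 0, 0, 0]
1 nonzero row, so rank(A) = 1.
A has 4 columns; by rank–nullity, nullity = 4 − 1 = 3.

3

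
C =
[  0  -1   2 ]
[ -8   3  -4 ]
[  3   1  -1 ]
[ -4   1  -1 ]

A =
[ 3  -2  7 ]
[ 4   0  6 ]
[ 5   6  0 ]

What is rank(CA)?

First compute CA:
[[  6,  12,  -6],
 [-32,  -8, -38],
 [  8, -12,  27],
 [-13,   2, -22]]
Now row reduce the product.
R2 ← R2 + (16/3)·R1: [0, 56, -70]
R3 ← R3 − (4/3)·R1: [0, -28, 35]
R4 ← R4 + (13/6)·R1: [0, 28, -35]
R3 ← R3 + (1/2)·R2: [0, 0, 0]
R4 ← R4 − (1/2)·R2: [0, 0, 0]
2 nonzero rows, so rank(CA) = 2.

2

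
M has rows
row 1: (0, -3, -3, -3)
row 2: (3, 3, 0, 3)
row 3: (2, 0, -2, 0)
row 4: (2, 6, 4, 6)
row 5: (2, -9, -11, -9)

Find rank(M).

2

Row reduce to echelon form.
Swap R1 ↔ R2
R3 ← R3 − (2/3)·R1: [0, -2, -2, -2]
R4 ← R4 − (2/3)·R1: [0, 4, 4, 4]
R5 ← R5 − (2/3)·R1: [0, -11, -11, -11]
R3 ← R3 − (2/3)·R2: [0, 0, 0, 0]
R4 ← R4 + (4/3)·R2: [0, 0, 0, 0]
R5 ← R5 − (11/3)·R2: [0, 0, 0, 0]
Echelon form has 2 nonzero rows, so rank(M) = 2.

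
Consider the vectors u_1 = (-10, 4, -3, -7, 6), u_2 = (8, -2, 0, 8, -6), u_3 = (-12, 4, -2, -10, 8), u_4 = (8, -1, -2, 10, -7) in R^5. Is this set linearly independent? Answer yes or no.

no

Form the matrix with these vectors as rows and row reduce.
R2 ← R2 + (4/5)·R1: [0, 6/5, -12/5, 12/5, -6/5]
R3 ← R3 − (6/5)·R1: [0, -4/5, 8/5, -8/5, 4/5]
R4 ← R4 + (4/5)·R1: [0, 11/5, -22/5, 22/5, -11/5]
R3 ← R3 + (2/3)·R2: [0, 0, 0, 0, 0]
R4 ← R4 − (11/6)·R2: [0, 0, 0, 0, 0]
2 nonzero rows, so the 4 vectors span a space of dimension 2.
Since 2 < 4, the vectors are linearly dependent.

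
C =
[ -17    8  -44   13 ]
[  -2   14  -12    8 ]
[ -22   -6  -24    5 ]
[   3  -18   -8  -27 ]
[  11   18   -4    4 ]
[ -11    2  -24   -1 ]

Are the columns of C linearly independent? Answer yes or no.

Row reduce C to echelon form.
R2 ← R2 − (2/17)·R1: [0, 222/17, -116/17, 110/17]
R3 ← R3 − (22/17)·R1: [0, -278/17, 560/17, -201/17]
R4 ← R4 + (3/17)·R1: [0, -282/17, -268/17, -420/17]
R5 ← R5 + (11/17)·R1: [0, 394/17, -552/17, 211/17]
R6 ← R6 − (11/17)·R1: [0, -54/17, 76/17, -160/17]
R3 ← R3 + (139/111)·R2: [0, 0, 2708/111, -413/111]
R4 ← R4 + (47/37)·R2: [0, 0, -904/37, -610/37]
R5 ← R5 − (197/111)·R2: [0, 0, -2260/111, 103/111]
R6 ← R6 + (9/37)·R2: [0, 0, 104/37, -290/37]
R4 ← R4 + (678/677)·R3: [0, 0, 0, -13684/677]
R5 ← R5 + (565/677)·R3: [0, 0, 0, -1474/677]
R6 ← R6 − (78/677)·R3: [0, 0, 0, -5016/677]
R5 ← R5 − (67/622)·R4: [0, 0, 0, 0]
R6 ← R6 − (114/311)·R4: [0, 0, 0, 0]
4 pivots among 4 columns.
Every column is a pivot column, so the columns are linearly independent.

yes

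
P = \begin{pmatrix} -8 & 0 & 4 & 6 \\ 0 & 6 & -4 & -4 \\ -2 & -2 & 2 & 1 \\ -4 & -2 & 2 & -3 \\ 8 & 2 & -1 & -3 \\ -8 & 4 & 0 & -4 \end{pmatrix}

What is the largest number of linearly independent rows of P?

Row reduce to echelon form.
R3 ← R3 − (1/4)·R1: [0, -2, 1, -1/2]
R4 ← R4 − (1/2)·R1: [0, -2, 0, -6]
R5 ← R5 + R1: [0, 2, 3, 3]
R6 ← R6 − R1: [0, 4, -4, -10]
R3 ← R3 + (1/3)·R2: [0, 0, -1/3, -11/6]
R4 ← R4 + (1/3)·R2: [0, 0, -4/3, -22/3]
R5 ← R5 − (1/3)·R2: [0, 0, 13/3, 13/3]
R6 ← R6 − (2/3)·R2: [0, 0, -4/3, -22/3]
R4 ← R4 − (4)·R3: [0, 0, 0, 0]
R5 ← R5 + (13)·R3: [0, 0, 0, -39/2]
R6 ← R6 − (4)·R3: [0, 0, 0, 0]
Swap R4 ↔ R5
Echelon form has 4 nonzero rows, so rank(P) = 4.
The rank gives the maximum number of linearly independent rows: 4.

4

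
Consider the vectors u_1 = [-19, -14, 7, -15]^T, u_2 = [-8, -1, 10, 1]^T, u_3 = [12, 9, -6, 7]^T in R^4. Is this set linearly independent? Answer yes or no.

Form the matrix with these vectors as rows and row reduce.
R2 ← R2 − (8/19)·R1: [0, 93/19, 134/19, 139/19]
R3 ← R3 + (12/19)·R1: [0, 3/19, -30/19, -47/19]
R3 ← R3 − (1/31)·R2: [0, 0, -56/31, -84/31]
3 nonzero rows, so the 3 vectors span a space of dimension 3.
Since 3 = 3, the vectors are linearly independent.

yes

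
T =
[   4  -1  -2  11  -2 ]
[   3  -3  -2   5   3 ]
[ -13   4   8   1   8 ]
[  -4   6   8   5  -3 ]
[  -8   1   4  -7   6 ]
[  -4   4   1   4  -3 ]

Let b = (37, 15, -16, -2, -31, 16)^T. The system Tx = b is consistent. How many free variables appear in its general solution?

0

Row reduce the augmented matrix [T | b].
R2 ← R2 − (3/4)·R1: [0, -9/4, -1/2, -13/4, 9/2, -51/4]
R3 ← R3 + (13/4)·R1: [0, 3/4, 3/2, 147/4, 3/2, 417/4]
R4 ← R4 + R1: [0, 5, 6, 16, -5, 35]
R5 ← R5 + (2)·R1: [0, -1, 0, 15, 2, 43]
R6 ← R6 + R1: [0, 3, -1, 15, -5, 53]
R3 ← R3 + (1/3)·R2: [0, 0, 4/3, 107/3, 3, 100]
R4 ← R4 + (20/9)·R2: [0, 0, 44/9, 79/9, 5, 20/3]
R5 ← R5 − (4/9)·R2: [0, 0, 2/9, 148/9, 0, 146/3]
R6 ← R6 + (4/3)·R2: [0, 0, -5/3, 32/3, 1, 36]
R4 ← R4 − (11/3)·R3: [0, 0, 0, -122, -6, -360]
R5 ← R5 − (1/6)·R3: [0, 0, 0, 21/2, -1/2, 32]
R6 ← R6 + (5/4)·R3: [0, 0, 0, 221/4, 19/4, 161]
R5 ← R5 + (21/244)·R4: [0, 0, 0, 0, -62/61, 62/61]
R6 ← R6 + (221/488)·R4: [0, 0, 0, 0, 124/61, -124/61]
R6 ← R6 + (2)·R5: [0, 0, 0, 0, 0, 0]
The echelon form has 5 nonzero rows, and every pivot lies in the first 5 columns, so rank(T) = rank([T|b]) = 5.
The system is consistent.
Free variables = (unknowns) − (rank) = 5 − 5 = 0.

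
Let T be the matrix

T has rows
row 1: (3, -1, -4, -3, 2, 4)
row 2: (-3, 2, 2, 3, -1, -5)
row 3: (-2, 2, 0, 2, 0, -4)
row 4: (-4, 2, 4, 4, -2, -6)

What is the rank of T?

2

Row reduce to echelon form.
R2 ← R2 + R1: [0, 1, -2, 0, 1, -1]
R3 ← R3 + (2/3)·R1: [0, 4/3, -8/3, 0, 4/3, -4/3]
R4 ← R4 + (4/3)·R1: [0, 2/3, -4/3, 0, 2/3, -2/3]
R3 ← R3 − (4/3)·R2: [0, 0, 0, 0, 0, 0]
R4 ← R4 − (2/3)·R2: [0, 0, 0, 0, 0, 0]
Echelon form has 2 nonzero rows, so rank(T) = 2.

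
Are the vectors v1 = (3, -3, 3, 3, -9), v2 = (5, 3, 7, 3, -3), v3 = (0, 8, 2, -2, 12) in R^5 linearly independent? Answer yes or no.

no

Form the matrix with these vectors as rows and row reduce.
R2 ← R2 − (5/3)·R1: [0, 8, 2, -2, 12]
R3 ← R3 − R2: [0, 0, 0, 0, 0]
2 nonzero rows, so the 3 vectors span a space of dimension 2.
Since 2 < 3, the vectors are linearly dependent.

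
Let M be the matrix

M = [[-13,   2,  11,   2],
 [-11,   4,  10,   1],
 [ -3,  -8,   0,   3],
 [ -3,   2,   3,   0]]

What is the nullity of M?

2

Row reduce to echelon form.
R2 ← R2 − (11/13)·R1: [0, 30/13, 9/13, -9/13]
R3 ← R3 − (3/13)·R1: [0, -110/13, -33/13, 33/13]
R4 ← R4 − (3/13)·R1: [0, 20/13, 6/13, -6/13]
R3 ← R3 + (11/3)·R2: [0, 0, 0, 0]
R4 ← R4 − (2/3)·R2: [0, 0, 0, 0]
2 nonzero rows, so rank(M) = 2.
M has 4 columns; by rank–nullity, nullity = 4 − 2 = 2.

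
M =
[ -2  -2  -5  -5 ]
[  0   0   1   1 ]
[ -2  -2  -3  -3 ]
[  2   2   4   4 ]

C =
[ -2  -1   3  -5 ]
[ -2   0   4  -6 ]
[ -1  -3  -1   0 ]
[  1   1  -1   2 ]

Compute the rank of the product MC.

First compute MC:
[[  8,  12,  -4,  12],
 [  0,  -2,  -2,   2],
 [  8,   8,  -8,  16],
 [ -8, -10,   6, -14]]
Now row reduce the product.
R3 ← R3 − R1: [0, -4, -4, 4]
R4 ← R4 + R1: [0, 2, 2, -2]
R3 ← R3 − (2)·R2: [0, 0, 0, 0]
R4 ← R4 + R2: [0, 0, 0, 0]
2 nonzero rows, so rank(MC) = 2.

2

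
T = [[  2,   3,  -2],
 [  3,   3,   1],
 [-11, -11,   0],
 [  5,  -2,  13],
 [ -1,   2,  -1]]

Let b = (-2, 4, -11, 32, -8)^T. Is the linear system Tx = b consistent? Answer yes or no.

Row reduce the augmented matrix [T | b].
R2 ← R2 − (3/2)·R1: [0, -3/2, 4, 7]
R3 ← R3 + (11/2)·R1: [0, 11/2, -11, -22]
R4 ← R4 − (5/2)·R1: [0, -19/2, 18, 37]
R5 ← R5 + (1/2)·R1: [0, 7/2, -2, -9]
R3 ← R3 + (11/3)·R2: [0, 0, 11/3, 11/3]
R4 ← R4 − (19/3)·R2: [0, 0, -22/3, -22/3]
R5 ← R5 + (7/3)·R2: [0, 0, 22/3, 22/3]
R4 ← R4 + (2)·R3: [0, 0, 0, 0]
R5 ← R5 − (2)·R3: [0, 0, 0, 0]
The echelon form has 3 nonzero rows, and every pivot lies in the first 3 columns, so rank(T) = rank([T|b]) = 3.
The system is consistent.

yes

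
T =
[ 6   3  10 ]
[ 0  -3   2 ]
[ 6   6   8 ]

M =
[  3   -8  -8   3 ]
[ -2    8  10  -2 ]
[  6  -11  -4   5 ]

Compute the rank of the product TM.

2

First compute TM:
[[ 72, -134, -58,  62],
 [ 18, -46, -38,  16],
 [ 54, -88, -20,  46]]
Now row reduce the product.
R2 ← R2 − (1/4)·R1: [0, -25/2, -47/2, 1/2]
R3 ← R3 − (3/4)·R1: [0, 25/2, 47/2, -1/2]
R3 ← R3 + R2: [0, 0, 0, 0]
2 nonzero rows, so rank(TM) = 2.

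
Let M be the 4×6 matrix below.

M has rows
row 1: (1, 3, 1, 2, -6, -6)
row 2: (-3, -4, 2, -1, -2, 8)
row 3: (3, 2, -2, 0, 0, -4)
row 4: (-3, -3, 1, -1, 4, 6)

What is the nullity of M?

3

Row reduce to echelon form.
R2 ← R2 + (3)·R1: [0, 5, 5, 5, -20, -10]
R3 ← R3 − (3)·R1: [0, -7, -5, -6, 18, 14]
R4 ← R4 + (3)·R1: [0, 6, 4, 5, -14, -12]
R3 ← R3 + (7/5)·R2: [0, 0, 2, 1, -10, 0]
R4 ← R4 − (6/5)·R2: [0, 0, -2, -1, 10, 0]
R4 ← R4 + R3: [0, 0, 0, 0, 0, 0]
3 nonzero rows, so rank(M) = 3.
M has 6 columns; by rank–nullity, nullity = 6 − 3 = 3.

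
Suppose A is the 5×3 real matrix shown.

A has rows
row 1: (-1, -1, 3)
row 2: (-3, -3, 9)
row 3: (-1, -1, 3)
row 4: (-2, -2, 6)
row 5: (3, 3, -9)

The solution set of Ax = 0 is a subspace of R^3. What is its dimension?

2

Row reduce to echelon form.
R2 ← R2 − (3)·R1: [0, 0, 0]
R3 ← R3 − R1: [0, 0, 0]
R4 ← R4 − (2)·R1: [0, 0, 0]
R5 ← R5 + (3)·R1: [0, 0, 0]
1 nonzero row, so rank(A) = 1.
A has 3 columns; by rank–nullity, nullity = 3 − 1 = 2.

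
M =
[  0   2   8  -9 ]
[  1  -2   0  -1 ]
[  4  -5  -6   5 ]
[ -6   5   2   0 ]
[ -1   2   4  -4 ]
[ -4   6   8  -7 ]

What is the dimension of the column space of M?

Row reduce to echelon form.
Swap R1 ↔ R2
R3 ← R3 − (4)·R1: [0, 3, -6, 9]
R4 ← R4 + (6)·R1: [0, -7, 2, -6]
R5 ← R5 + R1: [0, 0, 4, -5]
R6 ← R6 + (4)·R1: [0, -2, 8, -11]
R3 ← R3 − (3/2)·R2: [0, 0, -18, 45/2]
R4 ← R4 + (7/2)·R2: [0, 0, 30, -75/2]
R6 ← R6 + R2: [0, 0, 16, -20]
R4 ← R4 + (5/3)·R3: [0, 0, 0, 0]
R5 ← R5 + (2/9)·R3: [0, 0, 0, 0]
R6 ← R6 + (8/9)·R3: [0, 0, 0, 0]
Echelon form has 3 nonzero rows, so rank(M) = 3.
The column space has dimension equal to the rank: 3.

3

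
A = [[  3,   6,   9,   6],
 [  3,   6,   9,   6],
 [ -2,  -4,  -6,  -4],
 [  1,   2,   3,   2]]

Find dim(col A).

1

Row reduce to echelon form.
R2 ← R2 − R1: [0, 0, 0, 0]
R3 ← R3 + (2/3)·R1: [0, 0, 0, 0]
R4 ← R4 − (1/3)·R1: [0, 0, 0, 0]
Echelon form has 1 nonzero row, so rank(A) = 1.
The column space has dimension equal to the rank: 1.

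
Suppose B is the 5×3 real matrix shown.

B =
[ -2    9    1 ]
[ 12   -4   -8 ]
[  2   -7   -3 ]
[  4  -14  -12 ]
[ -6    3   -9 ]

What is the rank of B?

3

Row reduce to echelon form.
R2 ← R2 + (6)·R1: [0, 50, -2]
R3 ← R3 + R1: [0, 2, -2]
R4 ← R4 + (2)·R1: [0, 4, -10]
R5 ← R5 − (3)·R1: [0, -24, -12]
R3 ← R3 − (1/25)·R2: [0, 0, -48/25]
R4 ← R4 − (2/25)·R2: [0, 0, -246/25]
R5 ← R5 + (12/25)·R2: [0, 0, -324/25]
R4 ← R4 − (41/8)·R3: [0, 0, 0]
R5 ← R5 − (27/4)·R3: [0, 0, 0]
Echelon form has 3 nonzero rows, so rank(B) = 3.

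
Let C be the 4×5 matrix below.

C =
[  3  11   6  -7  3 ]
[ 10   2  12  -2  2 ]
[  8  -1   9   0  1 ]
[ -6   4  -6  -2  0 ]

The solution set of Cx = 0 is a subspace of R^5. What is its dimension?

3

Row reduce to echelon form.
R2 ← R2 − (10/3)·R1: [0, -104/3, -8, 64/3, -8]
R3 ← R3 − (8/3)·R1: [0, -91/3, -7, 56/3, -7]
R4 ← R4 + (2)·R1: [0, 26, 6, -16, 6]
R3 ← R3 − (7/8)·R2: [0, 0, 0, 0, 0]
R4 ← R4 + (3/4)·R2: [0, 0, 0, 0, 0]
2 nonzero rows, so rank(C) = 2.
C has 5 columns; by rank–nullity, nullity = 5 − 2 = 3.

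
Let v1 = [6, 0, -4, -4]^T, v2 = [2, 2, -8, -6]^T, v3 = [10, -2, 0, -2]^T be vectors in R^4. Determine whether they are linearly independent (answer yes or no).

Form the matrix with these vectors as rows and row reduce.
R2 ← R2 − (1/3)·R1: [0, 2, -20/3, -14/3]
R3 ← R3 − (5/3)·R1: [0, -2, 20/3, 14/3]
R3 ← R3 + R2: [0, 0, 0, 0]
2 nonzero rows, so the 3 vectors span a space of dimension 2.
Since 2 < 3, the vectors are linearly dependent.

no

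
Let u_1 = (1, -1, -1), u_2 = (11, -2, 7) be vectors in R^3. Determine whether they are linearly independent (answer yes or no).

yes

Form the matrix with these vectors as rows and row reduce.
R2 ← R2 − (11)·R1: [0, 9, 18]
2 nonzero rows, so the 2 vectors span a space of dimension 2.
Since 2 = 2, the vectors are linearly independent.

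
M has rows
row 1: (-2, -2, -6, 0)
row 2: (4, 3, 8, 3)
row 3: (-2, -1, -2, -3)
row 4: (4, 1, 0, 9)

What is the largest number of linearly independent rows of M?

Row reduce to echelon form.
R2 ← R2 + (2)·R1: [0, -1, -4, 3]
R3 ← R3 − R1: [0, 1, 4, -3]
R4 ← R4 + (2)·R1: [0, -3, -12, 9]
R3 ← R3 + R2: [0, 0, 0, 0]
R4 ← R4 − (3)·R2: [0, 0, 0, 0]
Echelon form has 2 nonzero rows, so rank(M) = 2.
The rank gives the maximum number of linearly independent rows: 2.

2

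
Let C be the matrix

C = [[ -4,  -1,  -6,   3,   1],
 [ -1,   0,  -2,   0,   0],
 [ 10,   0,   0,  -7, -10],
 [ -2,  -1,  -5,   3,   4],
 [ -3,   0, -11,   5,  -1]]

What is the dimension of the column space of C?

Row reduce to echelon form.
R2 ← R2 − (1/4)·R1: [0, 1/4, -1/2, -3/4, -1/4]
R3 ← R3 + (5/2)·R1: [0, -5/2, -15, 1/2, -15/2]
R4 ← R4 − (1/2)·R1: [0, -1/2, -2, 3/2, 7/2]
R5 ← R5 − (3/4)·R1: [0, 3/4, -13/2, 11/4, -7/4]
R3 ← R3 + (10)·R2: [0, 0, -20, -7, -10]
R4 ← R4 + (2)·R2: [0, 0, -3, 0, 3]
R5 ← R5 − (3)·R2: [0, 0, -5, 5, -1]
R4 ← R4 − (3/20)·R3: [0, 0, 0, 21/20, 9/2]
R5 ← R5 − (1/4)·R3: [0, 0, 0, 27/4, 3/2]
R5 ← R5 − (45/7)·R4: [0, 0, 0, 0, -192/7]
Echelon form has 5 nonzero rows, so rank(C) = 5.
The column space has dimension equal to the rank: 5.

5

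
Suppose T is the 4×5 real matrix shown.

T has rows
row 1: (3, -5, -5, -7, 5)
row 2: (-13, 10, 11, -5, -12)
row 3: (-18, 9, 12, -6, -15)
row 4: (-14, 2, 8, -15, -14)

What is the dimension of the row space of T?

Row reduce to echelon form.
R2 ← R2 + (13/3)·R1: [0, -35/3, -32/3, -106/3, 29/3]
R3 ← R3 + (6)·R1: [0, -21, -18, -48, 15]
R4 ← R4 + (14/3)·R1: [0, -64/3, -46/3, -143/3, 28/3]
R3 ← R3 − (9/5)·R2: [0, 0, 6/5, 78/5, -12/5]
R4 ← R4 − (64/35)·R2: [0, 0, 146/35, 593/35, -292/35]
R4 ← R4 − (73/21)·R3: [0, 0, 0, -261/7, 0]
Echelon form has 4 nonzero rows, so rank(T) = 4.
The row space has dimension equal to the rank: 4.

4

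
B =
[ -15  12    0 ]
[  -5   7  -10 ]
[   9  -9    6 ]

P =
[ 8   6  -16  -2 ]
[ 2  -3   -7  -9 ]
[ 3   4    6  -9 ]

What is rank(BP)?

First compute BP:
[[-96, -126, 156, -78],
 [-56, -91, -29,  37],
 [ 72, 105, -45,   9]]
Now row reduce the product.
R2 ← R2 − (7/12)·R1: [0, -35/2, -120, 165/2]
R3 ← R3 + (3/4)·R1: [0, 21/2, 72, -99/2]
R3 ← R3 + (3/5)·R2: [0, 0, 0, 0]
2 nonzero rows, so rank(BP) = 2.

2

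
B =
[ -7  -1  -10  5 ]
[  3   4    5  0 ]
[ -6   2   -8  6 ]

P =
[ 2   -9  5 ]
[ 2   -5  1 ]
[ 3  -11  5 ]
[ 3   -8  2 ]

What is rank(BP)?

2

First compute BP:
[[-31, 138, -76],
 [ 29, -102,  44],
 [-14,  84, -56]]
Now row reduce the product.
R2 ← R2 + (29/31)·R1: [0, 840/31, -840/31]
R3 ← R3 − (14/31)·R1: [0, 672/31, -672/31]
R3 ← R3 − (4/5)·R2: [0, 0, 0]
2 nonzero rows, so rank(BP) = 2.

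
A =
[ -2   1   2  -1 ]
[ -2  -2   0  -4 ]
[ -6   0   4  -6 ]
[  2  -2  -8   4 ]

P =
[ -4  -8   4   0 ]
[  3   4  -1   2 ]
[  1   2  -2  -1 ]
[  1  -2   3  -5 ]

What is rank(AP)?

3

First compute AP:
[[ 12,  26, -16,   5],
 [ -2,  16, -18,  16],
 [ 22,  68, -50,  26],
 [-18, -48,  38, -16]]
Now row reduce the product.
R2 ← R2 + (1/6)·R1: [0, 61/3, -62/3, 101/6]
R3 ← R3 − (11/6)·R1: [0, 61/3, -62/3, 101/6]
R4 ← R4 + (3/2)·R1: [0, -9, 14, -17/2]
R3 ← R3 − R2: [0, 0, 0, 0]
R4 ← R4 + (27/61)·R2: [0, 0, 296/61, -64/61]
Swap R3 ↔ R4
3 nonzero rows, so rank(AP) = 3.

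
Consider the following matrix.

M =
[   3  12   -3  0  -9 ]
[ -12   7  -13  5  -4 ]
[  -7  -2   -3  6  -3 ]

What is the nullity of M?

2

Row reduce to echelon form.
R2 ← R2 + (4)·R1: [0, 55, -25, 5, -40]
R3 ← R3 + (7/3)·R1: [0, 26, -10, 6, -24]
R3 ← R3 − (26/55)·R2: [0, 0, 20/11, 40/11, -56/11]
3 nonzero rows, so rank(M) = 3.
M has 5 columns; by rank–nullity, nullity = 5 − 3 = 2.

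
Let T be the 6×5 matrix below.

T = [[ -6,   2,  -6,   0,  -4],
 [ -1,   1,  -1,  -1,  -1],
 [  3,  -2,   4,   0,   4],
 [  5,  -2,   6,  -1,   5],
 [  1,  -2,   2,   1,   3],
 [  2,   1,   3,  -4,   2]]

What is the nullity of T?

Row reduce to echelon form.
R2 ← R2 − (1/6)·R1: [0, 2/3, 0, -1, -1/3]
R3 ← R3 + (1/2)·R1: [0, -1, 1, 0, 2]
R4 ← R4 + (5/6)·R1: [0, -1/3, 1, -1, 5/3]
R5 ← R5 + (1/6)·R1: [0, -5/3, 1, 1, 7/3]
R6 ← R6 + (1/3)·R1: [0, 5/3, 1, -4, 2/3]
R3 ← R3 + (3/2)·R2: [0, 0, 1, -3/2, 3/2]
R4 ← R4 + (1/2)·R2: [0, 0, 1, -3/2, 3/2]
R5 ← R5 + (5/2)·R2: [0, 0, 1, -3/2, 3/2]
R6 ← R6 − (5/2)·R2: [0, 0, 1, -3/2, 3/2]
R4 ← R4 − R3: [0, 0, 0, 0, 0]
R5 ← R5 − R3: [0, 0, 0, 0, 0]
R6 ← R6 − R3: [0, 0, 0, 0, 0]
3 nonzero rows, so rank(T) = 3.
T has 5 columns; by rank–nullity, nullity = 5 − 3 = 2.

2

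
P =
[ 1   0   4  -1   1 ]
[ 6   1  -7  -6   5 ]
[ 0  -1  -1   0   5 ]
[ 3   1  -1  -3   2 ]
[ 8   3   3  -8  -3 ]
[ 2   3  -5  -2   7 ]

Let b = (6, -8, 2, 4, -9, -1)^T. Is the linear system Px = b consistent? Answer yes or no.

Row reduce the augmented matrix [P | b].
R2 ← R2 − (6)·R1: [0, 1, -31, 0, -1, -44]
R4 ← R4 − (3)·R1: [0, 1, -13, 0, -1, -14]
R5 ← R5 − (8)·R1: [0, 3, -29, 0, -11, -57]
R6 ← R6 − (2)·R1: [0, 3, -13, 0, 5, -13]
R3 ← R3 + R2: [0, 0, -32, 0, 4, -42]
R4 ← R4 − R2: [0, 0, 18, 0, 0, 30]
R5 ← R5 − (3)·R2: [0, 0, 64, 0, -8, 75]
R6 ← R6 − (3)·R2: [0, 0, 80, 0, 8, 119]
R4 ← R4 + (9/16)·R3: [0, 0, 0, 0, 9/4, 51/8]
R5 ← R5 + (2)·R3: [0, 0, 0, 0, 0, -9]
R6 ← R6 + (5/2)·R3: [0, 0, 0, 0, 18, 14]
R6 ← R6 − (8)·R4: [0, 0, 0, 0, 0, -37]
R6 ← R6 − (37/9)·R5: [0, 0, 0, 0, 0, 0]
The echelon form has 5 nonzero rows; the last pivot sits in the augmented column, so rank(P) = 4 but rank([P|b]) = 5.
Since the ranks differ, the system is inconsistent.

no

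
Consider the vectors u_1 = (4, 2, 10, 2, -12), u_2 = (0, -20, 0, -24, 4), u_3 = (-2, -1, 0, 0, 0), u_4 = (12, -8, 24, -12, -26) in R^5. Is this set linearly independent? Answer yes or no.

Form the matrix with these vectors as rows and row reduce.
R3 ← R3 + (1/2)·R1: [0, 0, 5, 1, -6]
R4 ← R4 − (3)·R1: [0, -14, -6, -18, 10]
R4 ← R4 − (7/10)·R2: [0, 0, -6, -6/5, 36/5]
R4 ← R4 + (6/5)·R3: [0, 0, 0, 0, 0]
3 nonzero rows, so the 4 vectors span a space of dimension 3.
Since 3 < 4, the vectors are linearly dependent.

no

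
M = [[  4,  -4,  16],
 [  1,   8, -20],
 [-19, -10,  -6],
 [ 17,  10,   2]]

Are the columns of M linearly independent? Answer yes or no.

yes

Row reduce M to echelon form.
R2 ← R2 − (1/4)·R1: [0, 9, -24]
R3 ← R3 + (19/4)·R1: [0, -29, 70]
R4 ← R4 − (17/4)·R1: [0, 27, -66]
R3 ← R3 + (29/9)·R2: [0, 0, -22/3]
R4 ← R4 − (3)·R2: [0, 0, 6]
R4 ← R4 + (9/11)·R3: [0, 0, 0]
3 pivots among 3 columns.
Every column is a pivot column, so the columns are linearly independent.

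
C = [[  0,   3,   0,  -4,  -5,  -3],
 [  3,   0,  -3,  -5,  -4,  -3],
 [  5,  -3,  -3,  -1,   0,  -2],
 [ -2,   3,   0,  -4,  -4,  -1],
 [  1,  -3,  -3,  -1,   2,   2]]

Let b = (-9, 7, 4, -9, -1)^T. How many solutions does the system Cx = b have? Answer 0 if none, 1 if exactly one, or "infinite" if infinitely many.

Row reduce the augmented matrix [C | b].
Swap R1 ↔ R2
R3 ← R3 − (5/3)·R1: [0, -3, 2, 22/3, 20/3, 3, -23/3]
R4 ← R4 + (2/3)·R1: [0, 3, -2, -22/3, -20/3, -3, -13/3]
R5 ← R5 − (1/3)·R1: [0, -3, -2, 2/3, 10/3, 3, -10/3]
R3 ← R3 + R2: [0, 0, 2, 10/3, 5/3, 0, -50/3]
R4 ← R4 − R2: [0, 0, -2, -10/3, -5/3, 0, 14/3]
R5 ← R5 + R2: [0, 0, -2, -10/3, -5/3, 0, -37/3]
R4 ← R4 + R3: [0, 0, 0, 0, 0, 0, -12]
R5 ← R5 + R3: [0, 0, 0, 0, 0, 0, -29]
R5 ← R5 − (29/12)·R4: [0, 0, 0, 0, 0, 0, 0]
The echelon form has 4 nonzero rows; the last pivot sits in the augmented column, so rank(C) = 3 but rank([C|b]) = 4.
Since the ranks differ, the system is inconsistent.
It has no solutions.

0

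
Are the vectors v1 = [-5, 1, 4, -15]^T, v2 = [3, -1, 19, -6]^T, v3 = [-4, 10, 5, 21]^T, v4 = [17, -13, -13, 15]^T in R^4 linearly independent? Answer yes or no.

no

Form the matrix with these vectors as rows and row reduce.
R2 ← R2 + (3/5)·R1: [0, -2/5, 107/5, -15]
R3 ← R3 − (4/5)·R1: [0, 46/5, 9/5, 33]
R4 ← R4 + (17/5)·R1: [0, -48/5, 3/5, -36]
R3 ← R3 + (23)·R2: [0, 0, 494, -312]
R4 ← R4 − (24)·R2: [0, 0, -513, 324]
R4 ← R4 + (27/26)·R3: [0, 0, 0, 0]
3 nonzero rows, so the 4 vectors span a space of dimension 3.
Since 3 < 4, the vectors are linearly dependent.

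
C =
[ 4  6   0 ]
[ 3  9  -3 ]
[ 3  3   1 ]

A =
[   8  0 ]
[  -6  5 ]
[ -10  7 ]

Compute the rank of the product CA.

2

First compute CA:
[[ -4,  30],
 [  0,  24],
 [ -4,  22]]
Now row reduce the product.
R3 ← R3 − R1: [0, -8]
R3 ← R3 + (1/3)·R2: [0, 0]
2 nonzero rows, so rank(CA) = 2.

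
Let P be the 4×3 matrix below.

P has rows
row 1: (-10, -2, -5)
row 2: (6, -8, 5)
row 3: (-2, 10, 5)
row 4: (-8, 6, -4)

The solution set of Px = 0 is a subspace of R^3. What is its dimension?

0

Row reduce to echelon form.
R2 ← R2 + (3/5)·R1: [0, -46/5, 2]
R3 ← R3 − (1/5)·R1: [0, 52/5, 6]
R4 ← R4 − (4/5)·R1: [0, 38/5, 0]
R3 ← R3 + (26/23)·R2: [0, 0, 190/23]
R4 ← R4 + (19/23)·R2: [0, 0, 38/23]
R4 ← R4 − (1/5)·R3: [0, 0, 0]
3 nonzero rows, so rank(P) = 3.
P has 3 columns; by rank–nullity, nullity = 3 − 3 = 0.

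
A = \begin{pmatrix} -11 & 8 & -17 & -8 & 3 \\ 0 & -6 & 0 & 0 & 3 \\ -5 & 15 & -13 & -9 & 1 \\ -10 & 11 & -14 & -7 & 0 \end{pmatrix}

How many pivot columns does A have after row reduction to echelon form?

Row reduce to echelon form.
R3 ← R3 − (5/11)·R1: [0, 125/11, -58/11, -59/11, -4/11]
R4 ← R4 − (10/11)·R1: [0, 41/11, 16/11, 3/11, -30/11]
R3 ← R3 + (125/66)·R2: [0, 0, -58/11, -59/11, 117/22]
R4 ← R4 + (41/66)·R2: [0, 0, 16/11, 3/11, -19/22]
R4 ← R4 + (8/29)·R3: [0, 0, 0, -35/29, 35/58]
Echelon form has 4 nonzero rows, so rank(A) = 4.
Each nonzero row contributes one pivot column: 4 pivot columns.

4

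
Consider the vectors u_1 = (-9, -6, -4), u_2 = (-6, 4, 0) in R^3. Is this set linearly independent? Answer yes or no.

Form the matrix with these vectors as rows and row reduce.
R2 ← R2 − (2/3)·R1: [0, 8, 8/3]
2 nonzero rows, so the 2 vectors span a space of dimension 2.
Since 2 = 2, the vectors are linearly independent.

yes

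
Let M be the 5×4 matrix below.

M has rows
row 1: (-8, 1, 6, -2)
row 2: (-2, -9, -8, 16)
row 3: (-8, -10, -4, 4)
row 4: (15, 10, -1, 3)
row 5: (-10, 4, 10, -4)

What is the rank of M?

Row reduce to echelon form.
R2 ← R2 − (1/4)·R1: [0, -37/4, -19/2, 33/2]
R3 ← R3 − R1: [0, -11, -10, 6]
R4 ← R4 + (15/8)·R1: [0, 95/8, 41/4, -3/4]
R5 ← R5 − (5/4)·R1: [0, 11/4, 5/2, -3/2]
R3 ← R3 − (44/37)·R2: [0, 0, 48/37, -504/37]
R4 ← R4 + (95/74)·R2: [0, 0, -72/37, 756/37]
R5 ← R5 + (11/37)·R2: [0, 0, -12/37, 126/37]
R4 ← R4 + (3/2)·R3: [0, 0, 0, 0]
R5 ← R5 + (1/4)·R3: [0, 0, 0, 0]
Echelon form has 3 nonzero rows, so rank(M) = 3.

3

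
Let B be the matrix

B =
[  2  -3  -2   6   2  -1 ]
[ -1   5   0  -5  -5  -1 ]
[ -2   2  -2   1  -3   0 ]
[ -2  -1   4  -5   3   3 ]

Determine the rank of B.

Row reduce to echelon form.
R2 ← R2 + (1/2)·R1: [0, 7/2, -1, -2, -4, -3/2]
R3 ← R3 + R1: [0, -1, -4, 7, -1, -1]
R4 ← R4 + R1: [0, -4, 2, 1, 5, 2]
R3 ← R3 + (2/7)·R2: [0, 0, -30/7, 45/7, -15/7, -10/7]
R4 ← R4 + (8/7)·R2: [0, 0, 6/7, -9/7, 3/7, 2/7]
R4 ← R4 + (1/5)·R3: [0, 0, 0, 0, 0, 0]
Echelon form has 3 nonzero rows, so rank(B) = 3.

3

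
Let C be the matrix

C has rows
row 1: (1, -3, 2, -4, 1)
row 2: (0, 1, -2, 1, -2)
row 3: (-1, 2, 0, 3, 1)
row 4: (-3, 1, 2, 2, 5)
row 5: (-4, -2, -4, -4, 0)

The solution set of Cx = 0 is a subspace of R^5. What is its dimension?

2

Row reduce to echelon form.
R3 ← R3 + R1: [0, -1, 2, -1, 2]
R4 ← R4 + (3)·R1: [0, -8, 8, -10, 8]
R5 ← R5 + (4)·R1: [0, -14, 4, -20, 4]
R3 ← R3 + R2: [0, 0, 0, 0, 0]
R4 ← R4 + (8)·R2: [0, 0, -8, -2, -8]
R5 ← R5 + (14)·R2: [0, 0, -24, -6, -24]
Swap R3 ↔ R4
R5 ← R5 − (3)·R3: [0, 0, 0, 0, 0]
3 nonzero rows, so rank(C) = 3.
C has 5 columns; by rank–nullity, nullity = 5 − 3 = 2.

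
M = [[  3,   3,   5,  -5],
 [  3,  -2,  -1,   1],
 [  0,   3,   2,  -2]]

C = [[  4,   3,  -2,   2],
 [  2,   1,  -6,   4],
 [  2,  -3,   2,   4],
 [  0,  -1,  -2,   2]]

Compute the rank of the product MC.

First compute MC:
[[ 28,   2,  -4,  28],
 [  6,   9,   2,  -4],
 [ 10,  -1, -10,  16]]
Now row reduce the product.
R2 ← R2 − (3/14)·R1: [0, 60/7, 20/7, -10]
R3 ← R3 − (5/14)·R1: [0, -12/7, -60/7, 6]
R3 ← R3 + (1/5)·R2: [0, 0, -8, 4]
3 nonzero rows, so rank(MC) = 3.

3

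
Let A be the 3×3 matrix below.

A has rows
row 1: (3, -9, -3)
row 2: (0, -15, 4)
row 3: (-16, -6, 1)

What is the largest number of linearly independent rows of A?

Row reduce to echelon form.
R3 ← R3 + (16/3)·R1: [0, -54, -15]
R3 ← R3 − (18/5)·R2: [0, 0, -147/5]
Echelon form has 3 nonzero rows, so rank(A) = 3.
The rank gives the maximum number of linearly independent rows: 3.

3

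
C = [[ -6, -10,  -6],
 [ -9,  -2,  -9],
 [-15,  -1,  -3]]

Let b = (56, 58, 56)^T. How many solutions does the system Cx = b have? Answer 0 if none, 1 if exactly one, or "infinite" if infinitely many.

1

Row reduce the augmented matrix [C | b].
R2 ← R2 − (3/2)·R1: [0, 13, 0, -26]
R3 ← R3 − (5/2)·R1: [0, 24, 12, -84]
R3 ← R3 − (24/13)·R2: [0, 0, 12, -36]
The echelon form has 3 nonzero rows, and every pivot lies in the first 3 columns, so rank(C) = rank([C|b]) = 3.
The system is consistent.
rank = 3 = number of unknowns, so the solution is unique.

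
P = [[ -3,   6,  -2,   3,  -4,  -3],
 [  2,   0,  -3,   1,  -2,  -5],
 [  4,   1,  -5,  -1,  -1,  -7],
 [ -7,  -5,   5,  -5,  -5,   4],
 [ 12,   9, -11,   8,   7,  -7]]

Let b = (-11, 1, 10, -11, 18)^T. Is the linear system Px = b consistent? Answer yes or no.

yes

Row reduce the augmented matrix [P | b].
R2 ← R2 + (2/3)·R1: [0, 4, -13/3, 3, -14/3, -7, -19/3]
R3 ← R3 + (4/3)·R1: [0, 9, -23/3, 3, -19/3, -11, -14/3]
R4 ← R4 − (7/3)·R1: [0, -19, 29/3, -12, 13/3, 11, 44/3]
R5 ← R5 + (4)·R1: [0, 33, -19, 20, -9, -19, -26]
R3 ← R3 − (9/4)·R2: [0, 0, 25/12, -15/4, 25/6, 19/4, 115/12]
R4 ← R4 + (19/4)·R2: [0, 0, -131/12, 9/4, -107/6, -89/4, -185/12]
R5 ← R5 − (33/4)·R2: [0, 0, 67/4, -19/4, 59/2, 155/4, 105/4]
R4 ← R4 + (131/25)·R3: [0, 0, 0, -87/5, 4, 66/25, 174/5]
R5 ← R5 − (201/25)·R3: [0, 0, 0, 127/5, -4, 14/25, -254/5]
R5 ← R5 + (127/87)·R4: [0, 0, 0, 0, 160/87, 128/29, 0]
The echelon form has 5 nonzero rows, and every pivot lies in the first 6 columns, so rank(P) = rank([P|b]) = 5.
The system is consistent.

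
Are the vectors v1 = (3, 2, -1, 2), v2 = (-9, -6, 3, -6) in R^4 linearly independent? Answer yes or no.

Form the matrix with these vectors as rows and row reduce.
R2 ← R2 + (3)·R1: [0, 0, 0, 0]
1 nonzero row, so the 2 vectors span a space of dimension 1.
Since 1 < 2, the vectors are linearly dependent.

no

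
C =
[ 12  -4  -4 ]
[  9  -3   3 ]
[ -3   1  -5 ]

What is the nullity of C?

Row reduce to echelon form.
R2 ← R2 − (3/4)·R1: [0, 0, 6]
R3 ← R3 + (1/4)·R1: [0, 0, -6]
R3 ← R3 + R2: [0, 0, 0]
2 nonzero rows, so rank(C) = 2.
C has 3 columns; by rank–nullity, nullity = 3 − 2 = 1.

1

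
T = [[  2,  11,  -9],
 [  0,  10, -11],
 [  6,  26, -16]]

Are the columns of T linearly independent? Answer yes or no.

Row reduce T to echelon form.
R3 ← R3 − (3)·R1: [0, -7, 11]
R3 ← R3 + (7/10)·R2: [0, 0, 33/10]
3 pivots among 3 columns.
Every column is a pivot column, so the columns are linearly independent.

yes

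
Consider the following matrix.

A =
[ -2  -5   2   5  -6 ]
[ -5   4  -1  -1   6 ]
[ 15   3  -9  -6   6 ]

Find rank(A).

Row reduce to echelon form.
R2 ← R2 − (5/2)·R1: [0, 33/2, -6, -27/2, 21]
R3 ← R3 + (15/2)·R1: [0, -69/2, 6, 63/2, -39]
R3 ← R3 + (23/11)·R2: [0, 0, -72/11, 36/11, 54/11]
Echelon form has 3 nonzero rows, so rank(A) = 3.

3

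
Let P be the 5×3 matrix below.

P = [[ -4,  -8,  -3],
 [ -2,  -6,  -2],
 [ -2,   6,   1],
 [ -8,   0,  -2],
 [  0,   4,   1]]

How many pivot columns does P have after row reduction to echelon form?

Row reduce to echelon form.
R2 ← R2 − (1/2)·R1: [0, -2, -1/2]
R3 ← R3 − (1/2)·R1: [0, 10, 5/2]
R4 ← R4 − (2)·R1: [0, 16, 4]
R3 ← R3 + (5)·R2: [0, 0, 0]
R4 ← R4 + (8)·R2: [0, 0, 0]
R5 ← R5 + (2)·R2: [0, 0, 0]
Echelon form has 2 nonzero rows, so rank(P) = 2.
Each nonzero row contributes one pivot column: 2 pivot columns.

2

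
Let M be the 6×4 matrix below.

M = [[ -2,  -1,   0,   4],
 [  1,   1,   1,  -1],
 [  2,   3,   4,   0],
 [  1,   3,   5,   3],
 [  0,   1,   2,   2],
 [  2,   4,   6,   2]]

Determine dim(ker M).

2

Row reduce to echelon form.
R2 ← R2 + (1/2)·R1: [0, 1/2, 1, 1]
R3 ← R3 + R1: [0, 2, 4, 4]
R4 ← R4 + (1/2)·R1: [0, 5/2, 5, 5]
R6 ← R6 + R1: [0, 3, 6, 6]
R3 ← R3 − (4)·R2: [0, 0, 0, 0]
R4 ← R4 − (5)·R2: [0, 0, 0, 0]
R5 ← R5 − (2)·R2: [0, 0, 0, 0]
R6 ← R6 − (6)·R2: [0, 0, 0, 0]
2 nonzero rows, so rank(M) = 2.
M has 4 columns; by rank–nullity, nullity = 4 − 2 = 2.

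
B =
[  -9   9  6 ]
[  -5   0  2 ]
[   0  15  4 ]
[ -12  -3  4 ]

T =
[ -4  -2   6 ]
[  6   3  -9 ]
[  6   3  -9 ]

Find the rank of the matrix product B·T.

First compute BT:
[[126,  63, -189],
 [ 32,  16, -48],
 [114,  57, -171],
 [ 54,  27, -81]]
Now row reduce the product.
R2 ← R2 − (16/63)·R1: [0, 0, 0]
R3 ← R3 − (19/21)·R1: [0, 0, 0]
R4 ← R4 − (3/7)·R1: [0, 0, 0]
1 nonzero row, so rank(BT) = 1.

1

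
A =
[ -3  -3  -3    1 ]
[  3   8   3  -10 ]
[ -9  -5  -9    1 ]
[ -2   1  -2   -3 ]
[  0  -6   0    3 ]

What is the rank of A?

3

Row reduce to echelon form.
R2 ← R2 + R1: [0, 5, 0, -9]
R3 ← R3 − (3)·R1: [0, 4, 0, -2]
R4 ← R4 − (2/3)·R1: [0, 3, 0, -11/3]
R3 ← R3 − (4/5)·R2: [0, 0, 0, 26/5]
R4 ← R4 − (3/5)·R2: [0, 0, 0, 26/15]
R5 ← R5 + (6/5)·R2: [0, 0, 0, -39/5]
R4 ← R4 − (1/3)·R3: [0, 0, 0, 0]
R5 ← R5 + (3/2)·R3: [0, 0, 0, 0]
Echelon form has 3 nonzero rows, so rank(A) = 3.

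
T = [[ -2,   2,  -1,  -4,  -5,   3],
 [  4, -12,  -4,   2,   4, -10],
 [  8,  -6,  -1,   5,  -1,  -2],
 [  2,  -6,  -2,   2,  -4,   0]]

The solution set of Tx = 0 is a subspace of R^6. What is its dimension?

Row reduce to echelon form.
R2 ← R2 + (2)·R1: [0, -8, -6, -6, -6, -4]
R3 ← R3 + (4)·R1: [0, 2, -5, -11, -21, 10]
R4 ← R4 + R1: [0, -4, -3, -2, -9, 3]
R3 ← R3 + (1/4)·R2: [0, 0, -13/2, -25/2, -45/2, 9]
R4 ← R4 − (1/2)·R2: [0, 0, 0, 1, -6, 5]
4 nonzero rows, so rank(T) = 4.
T has 6 columns; by rank–nullity, nullity = 6 − 4 = 2.

2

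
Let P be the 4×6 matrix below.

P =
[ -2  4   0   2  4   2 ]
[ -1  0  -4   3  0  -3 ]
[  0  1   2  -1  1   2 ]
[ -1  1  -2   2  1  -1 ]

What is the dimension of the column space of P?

Row reduce to echelon form.
R2 ← R2 − (1/2)·R1: [0, -2, -4, 2, -2, -4]
R4 ← R4 − (1/2)·R1: [0, -1, -2, 1, -1, -2]
R3 ← R3 + (1/2)·R2: [0, 0, 0, 0, 0, 0]
R4 ← R4 − (1/2)·R2: [0, 0, 0, 0, 0, 0]
Echelon form has 2 nonzero rows, so rank(P) = 2.
The column space has dimension equal to the rank: 2.

2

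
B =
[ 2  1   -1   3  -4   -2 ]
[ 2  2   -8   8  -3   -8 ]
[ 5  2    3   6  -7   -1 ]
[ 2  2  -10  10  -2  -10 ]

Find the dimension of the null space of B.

2

Row reduce to echelon form.
R2 ← R2 − R1: [0, 1, -7, 5, 1, -6]
R3 ← R3 − (5/2)·R1: [0, -1/2, 11/2, -3/2, 3, 4]
R4 ← R4 − R1: [0, 1, -9, 7, 2, -8]
R3 ← R3 + (1/2)·R2: [0, 0, 2, 1, 7/2, 1]
R4 ← R4 − R2: [0, 0, -2, 2, 1, -2]
R4 ← R4 + R3: [0, 0, 0, 3, 9/2, -1]
4 nonzero rows, so rank(B) = 4.
B has 6 columns; by rank–nullity, nullity = 6 − 4 = 2.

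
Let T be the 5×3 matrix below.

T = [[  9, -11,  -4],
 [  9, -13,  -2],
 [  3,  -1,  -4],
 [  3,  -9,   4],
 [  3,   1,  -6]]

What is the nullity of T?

Row reduce to echelon form.
R2 ← R2 − R1: [0, -2, 2]
R3 ← R3 − (1/3)·R1: [0, 8/3, -8/3]
R4 ← R4 − (1/3)·R1: [0, -16/3, 16/3]
R5 ← R5 − (1/3)·R1: [0, 14/3, -14/3]
R3 ← R3 + (4/3)·R2: [0, 0, 0]
R4 ← R4 − (8/3)·R2: [0, 0, 0]
R5 ← R5 + (7/3)·R2: [0, 0, 0]
2 nonzero rows, so rank(T) = 2.
T has 3 columns; by rank–nullity, nullity = 3 − 2 = 1.

1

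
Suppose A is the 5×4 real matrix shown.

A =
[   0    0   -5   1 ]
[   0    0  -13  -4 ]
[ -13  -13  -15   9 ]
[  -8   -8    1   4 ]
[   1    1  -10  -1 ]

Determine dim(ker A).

Row reduce to echelon form.
Swap R1 ↔ R3
R4 ← R4 − (8/13)·R1: [0, 0, 133/13, -20/13]
R5 ← R5 + (1/13)·R1: [0, 0, -145/13, -4/13]
R3 ← R3 − (5/13)·R2: [0, 0, 0, 33/13]
R4 ← R4 + (133/169)·R2: [0, 0, 0, -792/169]
R5 ← R5 − (145/169)·R2: [0, 0, 0, 528/169]
R4 ← R4 + (24/13)·R3: [0, 0, 0, 0]
R5 ← R5 − (16/13)·R3: [0, 0, 0, 0]
3 nonzero rows, so rank(A) = 3.
A has 4 columns; by rank–nullity, nullity = 4 − 3 = 1.

1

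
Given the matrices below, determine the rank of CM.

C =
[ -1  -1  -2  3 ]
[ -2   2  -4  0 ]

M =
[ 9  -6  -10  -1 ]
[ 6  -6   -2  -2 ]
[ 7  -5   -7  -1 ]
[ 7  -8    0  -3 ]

First compute CM:
[[ -8,  -2,  26,  -4],
 [-34,  20,  44,   2]]
Now row reduce the product.
R2 ← R2 − (17/4)·R1: [0, 57/2, -133/2, 19]
2 nonzero rows, so rank(CM) = 2.

2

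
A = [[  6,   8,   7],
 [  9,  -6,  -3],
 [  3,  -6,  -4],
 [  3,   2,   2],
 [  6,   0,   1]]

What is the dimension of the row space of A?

Row reduce to echelon form.
R2 ← R2 − (3/2)·R1: [0, -18, -27/2]
R3 ← R3 − (1/2)·R1: [0, -10, -15/2]
R4 ← R4 − (1/2)·R1: [0, -2, -3/2]
R5 ← R5 − R1: [0, -8, -6]
R3 ← R3 − (5/9)·R2: [0, 0, 0]
R4 ← R4 − (1/9)·R2: [0, 0, 0]
R5 ← R5 − (4/9)·R2: [0, 0, 0]
Echelon form has 2 nonzero rows, so rank(A) = 2.
The row space has dimension equal to the rank: 2.

2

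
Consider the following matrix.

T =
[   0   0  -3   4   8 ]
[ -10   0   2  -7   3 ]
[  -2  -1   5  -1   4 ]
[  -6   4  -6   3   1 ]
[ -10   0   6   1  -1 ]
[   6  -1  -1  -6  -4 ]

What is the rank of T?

Row reduce to echelon form.
Swap R1 ↔ R2
R3 ← R3 − (1/5)·R1: [0, -1, 23/5, 2/5, 17/5]
R4 ← R4 − (3/5)·R1: [0, 4, -36/5, 36/5, -4/5]
R5 ← R5 − R1: [0, 0, 4, 8, -4]
R6 ← R6 + (3/5)·R1: [0, -1, 1/5, -51/5, -11/5]
Swap R2 ↔ R3
R4 ← R4 + (4)·R2: [0, 0, 56/5, 44/5, 64/5]
R6 ← R6 − R2: [0, 0, -22/5, -53/5, -28/5]
R4 ← R4 + (56/15)·R3: [0, 0, 0, 356/15, 128/3]
R5 ← R5 + (4/3)·R3: [0, 0, 0, 40/3, 20/3]
R6 ← R6 − (22/15)·R3: [0, 0, 0, -247/15, -52/3]
R5 ← R5 − (50/89)·R4: [0, 0, 0, 0, -1540/89]
R6 ← R6 + (247/356)·R4: [0, 0, 0, 0, 1092/89]
R6 ← R6 + (39/55)·R5: [0, 0, 0, 0, 0]
Echelon form has 5 nonzero rows, so rank(T) = 5.

5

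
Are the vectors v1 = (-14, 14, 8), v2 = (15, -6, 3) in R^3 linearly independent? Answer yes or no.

yes

Form the matrix with these vectors as rows and row reduce.
R2 ← R2 + (15/14)·R1: [0, 9, 81/7]
2 nonzero rows, so the 2 vectors span a space of dimension 2.
Since 2 = 2, the vectors are linearly independent.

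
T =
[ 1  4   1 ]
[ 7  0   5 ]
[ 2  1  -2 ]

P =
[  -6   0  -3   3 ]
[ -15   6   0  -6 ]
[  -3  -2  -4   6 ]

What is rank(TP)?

First compute TP:
[[-69,  22,  -7, -15],
 [-57, -10, -41,  51],
 [-21,  10,   2, -12]]
Now row reduce the product.
R2 ← R2 − (19/23)·R1: [0, -648/23, -810/23, 1458/23]
R3 ← R3 − (7/23)·R1: [0, 76/23, 95/23, -171/23]
R3 ← R3 + (19/162)·R2: [0, 0, 0, 0]
2 nonzero rows, so rank(TP) = 2.

2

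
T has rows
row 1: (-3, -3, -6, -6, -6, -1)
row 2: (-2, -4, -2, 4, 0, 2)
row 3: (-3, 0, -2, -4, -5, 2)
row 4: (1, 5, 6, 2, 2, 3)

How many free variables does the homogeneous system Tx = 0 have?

3

Row reduce to echelon form.
R2 ← R2 − (2/3)·R1: [0, -2, 2, 8, 4, 8/3]
R3 ← R3 − R1: [0, 3, 4, 2, 1, 3]
R4 ← R4 + (1/3)·R1: [0, 4, 4, 0, 0, 8/3]
R3 ← R3 + (3/2)·R2: [0, 0, 7, 14, 7, 7]
R4 ← R4 + (2)·R2: [0, 0, 8, 16, 8, 8]
R4 ← R4 − (8/7)·R3: [0, 0, 0, 0, 0, 0]
3 nonzero rows, so rank(T) = 3.
T has 6 columns; by rank–nullity, nullity = 6 − 3 = 3.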